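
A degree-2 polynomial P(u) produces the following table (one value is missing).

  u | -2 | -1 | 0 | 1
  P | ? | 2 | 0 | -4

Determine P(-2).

The 3 known values determine P uniquely (degree ≤ 2).
L_0(-2) = (-2)·(-3)/[(-1)·(-2)] = 3
L_1(-2) = (-1)·(-3)/[(1)·(-1)] = -3
L_2(-2) = (-1)·(-2)/[(2)·(1)] = 1
Sum: 2·(3) + 0 + (-4)·(1) = 2

2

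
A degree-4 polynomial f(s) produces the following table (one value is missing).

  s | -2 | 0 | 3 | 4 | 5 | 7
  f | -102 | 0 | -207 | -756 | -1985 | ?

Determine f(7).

-8211

The 5 known values determine f uniquely (degree ≤ 4).
L_0(7) = (7)·(4)·(3)·(2)/[(-2)·(-5)·(-6)·(-7)] = 2/5
L_1(7) = (9)·(4)·(3)·(2)/[(2)·(-3)·(-4)·(-5)] = -9/5
L_2(7) = (9)·(7)·(3)·(2)/[(5)·(3)·(-1)·(-2)] = 63/5
L_3(7) = (9)·(7)·(4)·(2)/[(6)·(4)·(1)·(-1)] = -21
L_4(7) = (9)·(7)·(4)·(3)/[(7)·(5)·(2)·(1)] = 54/5
Sum: (-102)·(2/5) + 0 + (-207)·(63/5) + (-756)·(-21) + (-1985)·(54/5) = -8211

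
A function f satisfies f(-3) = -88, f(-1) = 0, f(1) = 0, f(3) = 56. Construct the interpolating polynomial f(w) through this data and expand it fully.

f(w) = 3w^3 - 2w^2 - 3w + 2

Newton's divided differences:
f[-3,-1] = (0 - (-88)) / (-1 - (-3)) = 44
f[-1,1] = (0 - 0) / (1 - (-1)) = 0
f[1,3] = (56 - 0) / (3 - 1) = 28
f[-3,-1,1] = (0 - 44) / (1 - (-3)) = -11
f[-1,1,3] = (28 - 0) / (3 - (-1)) = 7
f[-3,-1,1,3] = (7 - (-11)) / (3 - (-3)) = 3
f(w) = -88 + 44·(w + 3) + (-11)·(w + 3)(w + 1) + 3·(w + 3)(w + 1)(w - 1)
Expanding: f(w) = 3w^3 - 2w^2 - 3w + 2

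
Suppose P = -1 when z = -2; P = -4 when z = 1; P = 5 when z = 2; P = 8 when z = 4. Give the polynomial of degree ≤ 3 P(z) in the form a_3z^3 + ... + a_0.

Build the Lagrange basis polynomials:
L_0(z) = (z - 1)(z - 2)(z - 4) / [-72] = -(1/72)z^3 + (7/72)z^2 - (7/36)z + 1/9
L_1(z) = (z + 2)(z - 2)(z - 4) / [9] = (1/9)z^3 - (4/9)z^2 - (4/9)z + 16/9
L_2(z) = (z + 2)(z - 1)(z - 4) / [-8] = -(1/8)z^3 + (3/8)z^2 + (3/4)z - 1
L_3(z) = (z + 2)(z - 1)(z - 2) / [36] = (1/36)z^3 - (1/36)z^2 - (1/9)z + 1/9
P(z) = (-1)·L_0 + (-4)·L_1 + 5·L_2 + 8·L_3
  (-1)·L_0(z) = (1/72)z^3 - (7/72)z^2 + (7/36)z - 1/9
  (-4)·L_1(z) = -(4/9)z^3 + (16/9)z^2 + (16/9)z - 64/9
  5·L_2(z) = -(5/8)z^3 + (15/8)z^2 + (15/4)z - 5
  8·L_3(z) = (2/9)z^3 - (2/9)z^2 - (8/9)z + 8/9
Adding term by term: -(5/6)z^3 + (10/3)z^2 + (29/6)z - 34/3

P(z) = -(5/6)z^3 + (10/3)z^2 + (29/6)z - 34/3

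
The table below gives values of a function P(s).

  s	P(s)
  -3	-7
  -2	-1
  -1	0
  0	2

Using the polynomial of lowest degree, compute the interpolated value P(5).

Using Newton's divided-difference form:
P[-3,-2] = (-1 - (-7)) / (-2 - (-3)) = 6
P[-2,-1] = (0 - (-1)) / (-1 - (-2)) = 1
P[-1,0] = (2 - 0) / (0 - (-1)) = 2
P[-3,-2,-1] = (1 - 6) / (-1 - (-3)) = -5/2
P[-2,-1,0] = (2 - 1) / (0 - (-2)) = 1/2
P[-3,-2,-1,0] = (1/2 - (-5/2)) / (0 - (-3)) = 1
P(5) = -7 + 6·(8) + (-5/2)·(8)·(7) + 1·(8)·(7)·(6) = 237

237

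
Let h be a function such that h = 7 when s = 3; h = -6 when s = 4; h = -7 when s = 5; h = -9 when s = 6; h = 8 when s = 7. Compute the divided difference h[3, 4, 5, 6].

h[3,4] = (-6 - 7) / (4 - 3) = -13
h[4,5] = (-7 - (-6)) / (5 - 4) = -1
h[5,6] = (-9 - (-7)) / (6 - 5) = -2
h[3,4,5] = (-1 - (-13)) / (5 - 3) = 6
h[4,5,6] = (-2 - (-1)) / (6 - 4) = -1/2
h[3,4,5,6] = (-1/2 - 6) / (6 - 3) = -13/6

-13/6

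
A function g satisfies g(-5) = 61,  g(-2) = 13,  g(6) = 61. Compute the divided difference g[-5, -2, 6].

g[-5,-2] = (13 - 61) / (-2 - (-5)) = -16
g[-2,6] = (61 - 13) / (6 - (-2)) = 6
g[-5,-2,6] = (6 - (-16)) / (6 - (-5)) = 2

2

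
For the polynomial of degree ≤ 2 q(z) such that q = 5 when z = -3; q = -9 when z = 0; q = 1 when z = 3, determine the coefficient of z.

-2/3

L_0(z) = z(z - 3) / [18] = (1/18)z^2 - (1/6)z
L_1(z) = (z + 3)(z - 3) / [-9] = -(1/9)z^2 + 1
L_2(z) = (z + 3)z / [18] = (1/18)z^2 + (1/6)z
q(z) = 5·L_0 + (-9)·L_1 + 1·L_2
Only the coefficient of z is needed; take it from each L_i and combine:
5·(-1/6) + (-9)·(0) + 1·(1/6) = -2/3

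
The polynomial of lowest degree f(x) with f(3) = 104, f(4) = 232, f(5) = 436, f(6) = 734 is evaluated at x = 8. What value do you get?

1684

Evaluate each Lagrange basis at x = 8:
L_0(8) = (4)·(3)·(2)/[(-1)·(-2)·(-3)] = -4
L_1(8) = (5)·(3)·(2)/[(1)·(-1)·(-2)] = 15
L_2(8) = (5)·(4)·(2)/[(2)·(1)·(-1)] = -20
L_3(8) = (5)·(4)·(3)/[(3)·(2)·(1)] = 10
Sum: 104·(-4) + 232·(15) + 436·(-20) + 734·(10) = 1684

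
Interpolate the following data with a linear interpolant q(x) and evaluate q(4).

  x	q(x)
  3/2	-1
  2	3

19

Evaluate each Lagrange basis at x = 4:
L_0(4) = (2)/[(-1/2)] = -4
L_1(4) = (5/2)/[(1/2)] = 5
Sum: (-1)·(-4) + 3·(5) = 19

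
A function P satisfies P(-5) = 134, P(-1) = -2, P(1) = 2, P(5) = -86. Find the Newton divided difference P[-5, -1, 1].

P[-5,-1] = (-2 - 134) / (-1 - (-5)) = -34
P[-1,1] = (2 - (-2)) / (1 - (-1)) = 2
P[-5,-1,1] = (2 - (-34)) / (1 - (-5)) = 6

6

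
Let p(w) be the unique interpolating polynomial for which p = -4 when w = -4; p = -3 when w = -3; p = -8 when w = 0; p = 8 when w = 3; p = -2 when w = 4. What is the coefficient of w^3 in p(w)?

Build the Lagrange basis polynomials:
L_0(w) = (w + 3)w(w - 3)(w - 4) / [224] = (1/224)w^4 - (1/56)w^3 - (9/224)w^2 + (9/56)w
L_1(w) = (w + 4)w(w - 3)(w - 4) / [-126] = -(1/126)w^4 + (1/42)w^3 + (8/63)w^2 - (8/21)w
L_2(w) = (w + 4)(w + 3)(w - 3)(w - 4) / [144] = (1/144)w^4 - (25/144)w^2 + 1
L_3(w) = (w + 4)(w + 3)w(w - 4) / [-126] = -(1/126)w^4 - (1/42)w^3 + (8/63)w^2 + (8/21)w
L_4(w) = (w + 4)(w + 3)w(w - 3) / [224] = (1/224)w^4 + (1/56)w^3 - (9/224)w^2 - (9/56)w
p(w) = (-4)·L_0 + (-3)·L_1 + (-8)·L_2 + 8·L_3 + (-2)·L_4
Only the coefficient of w^3 is needed; take it from each L_i and combine:
(-4)·(-1/56) + (-3)·(1/42) + (-8)·(0) + 8·(-1/42) + (-2)·(1/56) = -19/84

-19/84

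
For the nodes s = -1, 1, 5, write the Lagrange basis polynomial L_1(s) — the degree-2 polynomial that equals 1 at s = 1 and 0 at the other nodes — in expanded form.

L_1(s) = (s + 1)(s - 5) / [(2)·(-4)]
       = (s^2 - 4s - 5) / (-8)

L_1(s) = -(1/8)s^2 + (1/2)s + 5/8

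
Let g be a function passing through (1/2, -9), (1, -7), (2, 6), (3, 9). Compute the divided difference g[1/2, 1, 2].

g[1/2,1] = (-7 - (-9)) / (1 - 1/2) = 4
g[1,2] = (6 - (-7)) / (2 - 1) = 13
g[1/2,1,2] = (13 - 4) / (2 - 1/2) = 6

6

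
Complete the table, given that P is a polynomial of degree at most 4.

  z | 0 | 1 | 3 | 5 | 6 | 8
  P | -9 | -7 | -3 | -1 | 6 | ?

63

The 5 known values determine P uniquely (degree ≤ 4).
L_0(8) = (7)·(5)·(3)·(2)/[(-1)·(-3)·(-5)·(-6)] = 7/3
L_1(8) = (8)·(5)·(3)·(2)/[(1)·(-2)·(-4)·(-5)] = -6
L_2(8) = (8)·(7)·(3)·(2)/[(3)·(2)·(-2)·(-3)] = 28/3
L_3(8) = (8)·(7)·(5)·(2)/[(5)·(4)·(2)·(-1)] = -14
L_4(8) = (8)·(7)·(5)·(3)/[(6)·(5)·(3)·(1)] = 28/3
Sum: (-9)·(7/3) + (-7)·(-6) + (-3)·(28/3) + (-1)·(-14) + 6·(28/3) = 63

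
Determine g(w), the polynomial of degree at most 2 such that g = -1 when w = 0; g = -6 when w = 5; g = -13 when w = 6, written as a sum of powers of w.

g(w) = -w^2 + 4w - 1

Newton's divided differences:
g[0,5] = (-6 - (-1)) / (5 - 0) = -1
g[5,6] = (-13 - (-6)) / (6 - 5) = -7
g[0,5,6] = (-7 - (-1)) / (6 - 0) = -1
g(w) = -1 + (-1)·w + (-1)·w(w - 5)
Expanding: g(w) = -w^2 + 4w - 1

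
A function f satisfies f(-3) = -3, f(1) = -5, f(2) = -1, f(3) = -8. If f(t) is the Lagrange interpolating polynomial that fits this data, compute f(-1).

Evaluate each Lagrange basis at t = -1:
L_0(-1) = (-2)·(-3)·(-4)/[(-4)·(-5)·(-6)] = 1/5
L_1(-1) = (2)·(-3)·(-4)/[(4)·(-1)·(-2)] = 3
L_2(-1) = (2)·(-2)·(-4)/[(5)·(1)·(-1)] = -16/5
L_3(-1) = (2)·(-2)·(-3)/[(6)·(2)·(1)] = 1
Sum: (-3)·(1/5) + (-5)·(3) + (-1)·(-16/5) + (-8)·(1) = -102/5

-102/5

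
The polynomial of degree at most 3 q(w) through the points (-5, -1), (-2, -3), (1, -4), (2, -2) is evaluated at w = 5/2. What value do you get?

-69/224

Using Newton's divided-difference form:
q[-5,-2] = (-3 - (-1)) / (-2 - (-5)) = -2/3
q[-2,1] = (-4 - (-3)) / (1 - (-2)) = -1/3
q[1,2] = (-2 - (-4)) / (2 - 1) = 2
q[-5,-2,1] = (-1/3 - (-2/3)) / (1 - (-5)) = 1/18
q[-2,1,2] = (2 - (-1/3)) / (2 - (-2)) = 7/12
q[-5,-2,1,2] = (7/12 - 1/18) / (2 - (-5)) = 19/252
q(5/2) = -1 + (-2/3)·(15/2) + (1/18)·(15/2)·(9/2) + (19/252)·(15/2)·(9/2)·(3/2) = -69/224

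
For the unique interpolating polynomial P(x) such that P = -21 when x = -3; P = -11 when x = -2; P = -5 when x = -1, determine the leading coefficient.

The leading coefficient equals the top divided difference P[-3,-2,-1].
P[-3,-2] = (-11 - (-21)) / (-2 - (-3)) = 10
P[-2,-1] = (-5 - (-11)) / (-1 - (-2)) = 6
P[-3,-2,-1] = (6 - 10) / (-1 - (-3)) = -2

-2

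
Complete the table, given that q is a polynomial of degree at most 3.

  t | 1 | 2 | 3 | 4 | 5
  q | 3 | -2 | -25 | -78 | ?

The 4 known values determine q uniquely (degree ≤ 3).
Evaluate each Lagrange basis at t = 5:
L_0(5) = (3)·(2)·(1)/[(-1)·(-2)·(-3)] = -1
L_1(5) = (4)·(2)·(1)/[(1)·(-1)·(-2)] = 4
L_2(5) = (4)·(3)·(1)/[(2)·(1)·(-1)] = -6
L_3(5) = (4)·(3)·(2)/[(3)·(2)·(1)] = 4
Sum: 3·(-1) + (-2)·(4) + (-25)·(-6) + (-78)·(4) = -173

-173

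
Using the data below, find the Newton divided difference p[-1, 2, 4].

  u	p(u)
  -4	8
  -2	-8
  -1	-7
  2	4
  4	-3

-43/30

p[-1,2] = (4 - (-7)) / (2 - (-1)) = 11/3
p[2,4] = (-3 - 4) / (4 - 2) = -7/2
p[-1,2,4] = (-7/2 - 11/3) / (4 - (-1)) = -43/30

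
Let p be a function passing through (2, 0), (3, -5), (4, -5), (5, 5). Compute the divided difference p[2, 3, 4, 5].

5/6

p[2,3] = (-5 - 0) / (3 - 2) = -5
p[3,4] = (-5 - (-5)) / (4 - 3) = 0
p[4,5] = (5 - (-5)) / (5 - 4) = 10
p[2,3,4] = (0 - (-5)) / (4 - 2) = 5/2
p[3,4,5] = (10 - 0) / (5 - 3) = 5
p[2,3,4,5] = (5 - 5/2) / (5 - 2) = 5/6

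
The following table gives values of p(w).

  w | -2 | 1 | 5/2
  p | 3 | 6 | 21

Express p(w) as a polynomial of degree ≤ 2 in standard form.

p(w) = 2w^2 + 3w + 1

Build the Lagrange basis polynomials:
L_0(w) = (w - 1)(w - 5/2) / [27/2] = (2/27)w^2 - (7/27)w + 5/27
L_1(w) = (w + 2)(w - 5/2) / [-9/2] = -(2/9)w^2 + (1/9)w + 10/9
L_2(w) = (w + 2)(w - 1) / [27/4] = (4/27)w^2 + (4/27)w - 8/27
p(w) = 3·L_0 + 6·L_1 + 21·L_2
  3·L_0(w) = (2/9)w^2 - (7/9)w + 5/9
  6·L_1(w) = -(4/3)w^2 + (2/3)w + 20/3
  21·L_2(w) = (28/9)w^2 + (28/9)w - 56/9
Adding term by term: 2w^2 + 3w + 1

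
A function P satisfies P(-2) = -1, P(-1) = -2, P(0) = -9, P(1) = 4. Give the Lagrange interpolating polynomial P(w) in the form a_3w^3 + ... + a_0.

Build the Lagrange basis polynomials:
L_0(w) = (w + 1)w(w - 1) / [-6] = -(1/6)w^3 + (1/6)w
L_1(w) = (w + 2)w(w - 1) / [2] = (1/2)w^3 + (1/2)w^2 - w
L_2(w) = (w + 2)(w + 1)(w - 1) / [-2] = -(1/2)w^3 - w^2 + (1/2)w + 1
L_3(w) = (w + 2)(w + 1)w / [6] = (1/6)w^3 + (1/2)w^2 + (1/3)w
P(w) = (-1)·L_0 + (-2)·L_1 + (-9)·L_2 + 4·L_3
  (-1)·L_0(w) = (1/6)w^3 - (1/6)w
  (-2)·L_1(w) = -w^3 - w^2 + 2w
  (-9)·L_2(w) = (9/2)w^3 + 9w^2 - (9/2)w - 9
  4·L_3(w) = (2/3)w^3 + 2w^2 + (4/3)w
Adding term by term: (13/3)w^3 + 10w^2 - (4/3)w - 9

P(w) = (13/3)w^3 + 10w^2 - (4/3)w - 9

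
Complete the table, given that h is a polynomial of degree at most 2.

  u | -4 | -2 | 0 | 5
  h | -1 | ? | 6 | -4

25/6

The 3 known values determine h uniquely (degree ≤ 2).
L_0(-2) = (-2)·(-7)/[(-4)·(-9)] = 7/18
L_1(-2) = (2)·(-7)/[(4)·(-5)] = 7/10
L_2(-2) = (2)·(-2)/[(9)·(5)] = -4/45
Sum: (-1)·(7/18) + 6·(7/10) + (-4)·(-4/45) = 25/6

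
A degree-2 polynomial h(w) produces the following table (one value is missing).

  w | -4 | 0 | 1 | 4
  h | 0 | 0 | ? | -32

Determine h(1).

The 3 known values determine h uniquely (degree ≤ 2).
Evaluate each Lagrange basis at w = 1:
L_0(1) = (1)·(-3)/[(-4)·(-8)] = -3/32
L_1(1) = (5)·(-3)/[(4)·(-4)] = 15/16
L_2(1) = (5)·(1)/[(8)·(4)] = 5/32
Sum: 0 + 0 + (-32)·(5/32) = -5

-5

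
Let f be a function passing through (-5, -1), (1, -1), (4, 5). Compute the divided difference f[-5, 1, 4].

2/9

f[-5,1] = (-1 - (-1)) / (1 - (-5)) = 0
f[1,4] = (5 - (-1)) / (4 - 1) = 2
f[-5,1,4] = (2 - 0) / (4 - (-5)) = 2/9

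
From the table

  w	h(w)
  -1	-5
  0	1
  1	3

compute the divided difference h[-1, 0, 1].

h[-1,0] = (1 - (-5)) / (0 - (-1)) = 6
h[0,1] = (3 - 1) / (1 - 0) = 2
h[-1,0,1] = (2 - 6) / (1 - (-1)) = -2

-2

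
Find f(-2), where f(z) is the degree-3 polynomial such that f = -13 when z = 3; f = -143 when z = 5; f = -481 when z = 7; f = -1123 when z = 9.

32

Evaluate each Lagrange basis at z = -2:
L_0(-2) = (-7)·(-9)·(-11)/[(-2)·(-4)·(-6)] = 231/16
L_1(-2) = (-5)·(-9)·(-11)/[(2)·(-2)·(-4)] = -495/16
L_2(-2) = (-5)·(-7)·(-11)/[(4)·(2)·(-2)] = 385/16
L_3(-2) = (-5)·(-7)·(-9)/[(6)·(4)·(2)] = -105/16
Sum: (-13)·(231/16) + (-143)·(-495/16) + (-481)·(385/16) + (-1123)·(-105/16) = 32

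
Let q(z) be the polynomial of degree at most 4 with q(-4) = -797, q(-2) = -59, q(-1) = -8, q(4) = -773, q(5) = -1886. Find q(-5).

Evaluate each Lagrange basis at z = -5:
L_0(-5) = (-3)·(-4)·(-9)·(-10)/[(-2)·(-3)·(-8)·(-9)] = 5/2
L_1(-5) = (-1)·(-4)·(-9)·(-10)/[(2)·(-1)·(-6)·(-7)] = -30/7
L_2(-5) = (-1)·(-3)·(-9)·(-10)/[(3)·(1)·(-5)·(-6)] = 3
L_3(-5) = (-1)·(-3)·(-4)·(-10)/[(8)·(6)·(5)·(-1)] = -1/2
L_4(-5) = (-1)·(-3)·(-4)·(-9)/[(9)·(7)·(6)·(1)] = 2/7
Sum: (-797)·(5/2) + (-59)·(-30/7) + (-8)·(3) + (-773)·(-1/2) + (-1886)·(2/7) = -1916

-1916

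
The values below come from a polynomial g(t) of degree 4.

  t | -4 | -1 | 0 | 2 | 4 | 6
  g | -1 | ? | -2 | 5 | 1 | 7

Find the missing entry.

The 5 known values determine g uniquely (degree ≤ 4).
L_0(-1) = (-1)·(-3)·(-5)·(-7)/[(-4)·(-6)·(-8)·(-10)] = 7/128
L_1(-1) = (3)·(-3)·(-5)·(-7)/[(4)·(-2)·(-4)·(-6)] = 105/64
L_2(-1) = (3)·(-1)·(-5)·(-7)/[(6)·(2)·(-2)·(-4)] = -35/32
L_3(-1) = (3)·(-1)·(-3)·(-7)/[(8)·(4)·(2)·(-2)] = 63/128
L_4(-1) = (3)·(-1)·(-3)·(-5)/[(10)·(6)·(4)·(2)] = -3/32
Sum: (-1)·(7/128) + (-2)·(105/64) + 5·(-35/32) + 1·(63/128) + 7·(-3/32) = -287/32

-287/32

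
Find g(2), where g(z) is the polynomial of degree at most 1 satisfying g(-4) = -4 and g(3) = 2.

L_0(2) = (-1)/[(-7)] = 1/7
L_1(2) = (6)/[(7)] = 6/7
Sum: (-4)·(1/7) + 2·(6/7) = 8/7

8/7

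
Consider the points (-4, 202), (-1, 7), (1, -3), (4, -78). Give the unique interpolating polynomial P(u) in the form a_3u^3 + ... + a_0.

L_0(u) = (u + 1)(u - 1)(u - 4) / [-120] = -(1/120)u^3 + (1/30)u^2 + (1/120)u - 1/30
L_1(u) = (u + 4)(u - 1)(u - 4) / [30] = (1/30)u^3 - (1/30)u^2 - (8/15)u + 8/15
L_2(u) = (u + 4)(u + 1)(u - 4) / [-30] = -(1/30)u^3 - (1/30)u^2 + (8/15)u + 8/15
L_3(u) = (u + 4)(u + 1)(u - 1) / [120] = (1/120)u^3 + (1/30)u^2 - (1/120)u - 1/30
P(u) = 202·L_0 + 7·L_1 + (-3)·L_2 + (-78)·L_3
  202·L_0(u) = -(101/60)u^3 + (101/15)u^2 + (101/60)u - 101/15
  7·L_1(u) = (7/30)u^3 - (7/30)u^2 - (56/15)u + 56/15
  (-3)·L_2(u) = (1/10)u^3 + (1/10)u^2 - (8/5)u - 8/5
  (-78)·L_3(u) = -(13/20)u^3 - (13/5)u^2 + (13/20)u + 13/5
Adding term by term: -2u^3 + 4u^2 - 3u - 2

P(u) = -2u^3 + 4u^2 - 3u - 2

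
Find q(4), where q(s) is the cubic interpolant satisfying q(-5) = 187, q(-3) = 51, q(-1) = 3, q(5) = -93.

-47

Evaluate each Lagrange basis at s = 4:
L_0(4) = (7)·(5)·(-1)/[(-2)·(-4)·(-10)] = 7/16
L_1(4) = (9)·(5)·(-1)/[(2)·(-2)·(-8)] = -45/32
L_2(4) = (9)·(7)·(-1)/[(4)·(2)·(-6)] = 21/16
L_3(4) = (9)·(7)·(5)/[(10)·(8)·(6)] = 21/32
Sum: 187·(7/16) + 51·(-45/32) + 3·(21/16) + (-93)·(21/32) = -47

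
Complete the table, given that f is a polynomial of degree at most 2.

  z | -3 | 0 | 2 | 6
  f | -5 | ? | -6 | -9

The 3 known values determine f uniquely (degree ≤ 2).
L_0(0) = (-2)·(-6)/[(-5)·(-9)] = 4/15
L_1(0) = (3)·(-6)/[(5)·(-4)] = 9/10
L_2(0) = (3)·(-2)/[(9)·(4)] = -1/6
Sum: (-5)·(4/15) + (-6)·(9/10) + (-9)·(-1/6) = -157/30

-157/30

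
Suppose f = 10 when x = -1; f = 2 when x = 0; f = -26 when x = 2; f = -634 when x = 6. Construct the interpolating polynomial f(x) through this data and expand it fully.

f(x) = -3x^3 + x^2 - 4x + 2

L_0(x) = x(x - 2)(x - 6) / [-21] = -(1/21)x^3 + (8/21)x^2 - (4/7)x
L_1(x) = (x + 1)(x - 2)(x - 6) / [12] = (1/12)x^3 - (7/12)x^2 + (1/3)x + 1
L_2(x) = (x + 1)x(x - 6) / [-24] = -(1/24)x^3 + (5/24)x^2 + (1/4)x
L_3(x) = (x + 1)x(x - 2) / [168] = (1/168)x^3 - (1/168)x^2 - (1/84)x
f(x) = 10·L_0 + 2·L_1 + (-26)·L_2 + (-634)·L_3
  10·L_0(x) = -(10/21)x^3 + (80/21)x^2 - (40/7)x
  2·L_1(x) = (1/6)x^3 - (7/6)x^2 + (2/3)x + 2
  (-26)·L_2(x) = (13/12)x^3 - (65/12)x^2 - (13/2)x
  (-634)·L_3(x) = -(317/84)x^3 + (317/84)x^2 + (317/42)x
Adding term by term: -3x^3 + x^2 - 4x + 2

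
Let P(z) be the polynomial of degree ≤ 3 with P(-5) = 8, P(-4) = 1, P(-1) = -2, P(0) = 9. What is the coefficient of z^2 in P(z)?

L_0(z) = (z + 4)(z + 1)z / [-20] = -(1/20)z^3 - (1/4)z^2 - (1/5)z
L_1(z) = (z + 5)(z + 1)z / [12] = (1/12)z^3 + (1/2)z^2 + (5/12)z
L_2(z) = (z + 5)(z + 4)z / [-12] = -(1/12)z^3 - (3/4)z^2 - (5/3)z
L_3(z) = (z + 5)(z + 4)(z + 1) / [20] = (1/20)z^3 + (1/2)z^2 + (29/20)z + 1
P(z) = 8·L_0 + 1·L_1 + (-2)·L_2 + 9·L_3
Only the coefficient of z^2 is needed; take it from each L_i and combine:
8·(-1/4) + 1·(1/2) + (-2)·(-3/4) + 9·(1/2) = 9/2

9/2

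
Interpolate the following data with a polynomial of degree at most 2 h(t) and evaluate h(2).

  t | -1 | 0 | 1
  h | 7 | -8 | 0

31

Evaluate each Lagrange basis at t = 2:
L_0(2) = (2)·(1)/[(-1)·(-2)] = 1
L_1(2) = (3)·(1)/[(1)·(-1)] = -3
L_2(2) = (3)·(2)/[(2)·(1)] = 3
Sum: 7·(1) + (-8)·(-3) + 0 = 31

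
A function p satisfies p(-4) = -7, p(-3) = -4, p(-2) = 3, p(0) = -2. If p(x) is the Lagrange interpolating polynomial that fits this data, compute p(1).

Evaluate each Lagrange basis at x = 1:
L_0(1) = (4)·(3)·(1)/[(-1)·(-2)·(-4)] = -3/2
L_1(1) = (5)·(3)·(1)/[(1)·(-1)·(-3)] = 5
L_2(1) = (5)·(4)·(1)/[(2)·(1)·(-2)] = -5
L_3(1) = (5)·(4)·(3)/[(4)·(3)·(2)] = 5/2
Sum: (-7)·(-3/2) + (-4)·(5) + 3·(-5) + (-2)·(5/2) = -59/2

-59/2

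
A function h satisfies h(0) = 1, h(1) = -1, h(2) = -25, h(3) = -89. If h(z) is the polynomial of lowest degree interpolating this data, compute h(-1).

-1

Evaluate each Lagrange basis at z = -1:
L_0(-1) = (-2)·(-3)·(-4)/[(-1)·(-2)·(-3)] = 4
L_1(-1) = (-1)·(-3)·(-4)/[(1)·(-1)·(-2)] = -6
L_2(-1) = (-1)·(-2)·(-4)/[(2)·(1)·(-1)] = 4
L_3(-1) = (-1)·(-2)·(-3)/[(3)·(2)·(1)] = -1
Sum: 1·(4) + (-1)·(-6) + (-25)·(4) + (-89)·(-1) = -1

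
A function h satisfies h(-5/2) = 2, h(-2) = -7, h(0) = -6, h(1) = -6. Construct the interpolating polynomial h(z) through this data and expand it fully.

h(z) = -(227/105)z^3 - (163/70)z^2 + (943/210)z - 6

Build the Lagrange basis polynomials:
L_0(z) = (z + 2)z(z - 1) / [-35/8] = -(8/35)z^3 - (8/35)z^2 + (16/35)z
L_1(z) = (z + 5/2)z(z - 1) / [3] = (1/3)z^3 + (1/2)z^2 - (5/6)z
L_2(z) = (z + 5/2)(z + 2)(z - 1) / [-5] = -(1/5)z^3 - (7/10)z^2 - (1/10)z + 1
L_3(z) = (z + 5/2)(z + 2)z / [21/2] = (2/21)z^3 + (3/7)z^2 + (10/21)z
h(z) = 2·L_0 + (-7)·L_1 + (-6)·L_2 + (-6)·L_3
  2·L_0(z) = -(16/35)z^3 - (16/35)z^2 + (32/35)z
  (-7)·L_1(z) = -(7/3)z^3 - (7/2)z^2 + (35/6)z
  (-6)·L_2(z) = (6/5)z^3 + (21/5)z^2 + (3/5)z - 6
  (-6)·L_3(z) = -(4/7)z^3 - (18/7)z^2 - (20/7)z
Adding term by term: -(227/105)z^3 - (163/70)z^2 + (943/210)z - 6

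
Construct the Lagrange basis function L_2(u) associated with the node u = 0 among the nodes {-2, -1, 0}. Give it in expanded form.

L_2(u) = (1/2)u^2 + (3/2)u + 1

L_2(u) = (u + 2)(u + 1) / [(2)·(1)]
       = (u^2 + 3u + 2) / (2)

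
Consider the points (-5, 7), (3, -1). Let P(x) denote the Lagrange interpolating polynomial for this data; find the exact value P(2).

0

L_0(2) = (-1)/[(-8)] = 1/8
L_1(2) = (7)/[(8)] = 7/8
Sum: 7·(1/8) + (-1)·(7/8) = 0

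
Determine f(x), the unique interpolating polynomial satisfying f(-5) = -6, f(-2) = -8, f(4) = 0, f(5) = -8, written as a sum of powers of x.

f(x) = -(7/45)x^3 - (11/45)x^2 + (166/45)x - 8/9

Build the Lagrange basis polynomials:
L_0(x) = (x + 2)(x - 4)(x - 5) / [-270] = -(1/270)x^3 + (7/270)x^2 - (1/135)x - 4/27
L_1(x) = (x + 5)(x - 4)(x - 5) / [126] = (1/126)x^3 - (2/63)x^2 - (25/126)x + 50/63
L_2(x) = (x + 5)(x + 2)(x - 5) / [-54] = -(1/54)x^3 - (1/27)x^2 + (25/54)x + 25/27
L_3(x) = (x + 5)(x + 2)(x - 4) / [70] = (1/70)x^3 + (3/70)x^2 - (9/35)x - 4/7
f(x) = (-6)·L_0 + (-8)·L_1 + 0·L_2 + (-8)·L_3
  (-6)·L_0(x) = (1/45)x^3 - (7/45)x^2 + (2/45)x + 8/9
  (-8)·L_1(x) = -(4/63)x^3 + (16/63)x^2 + (100/63)x - 400/63
  0·L_2(x) = 0
  (-8)·L_3(x) = -(4/35)x^3 - (12/35)x^2 + (72/35)x + 32/7
Adding term by term: -(7/45)x^3 - (11/45)x^2 + (166/45)x - 8/9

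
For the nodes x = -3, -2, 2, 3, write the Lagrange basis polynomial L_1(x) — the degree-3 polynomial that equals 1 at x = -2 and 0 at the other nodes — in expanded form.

L_1(x) = (x + 3)(x - 2)(x - 3) / [(1)·(-4)·(-5)]
       = (x^3 - 2x^2 - 9x + 18) / (20)

L_1(x) = (1/20)x^3 - (1/10)x^2 - (9/20)x + 9/10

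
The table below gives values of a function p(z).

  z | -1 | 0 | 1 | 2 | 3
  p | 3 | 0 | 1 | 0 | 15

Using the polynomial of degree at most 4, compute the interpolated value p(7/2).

Evaluate each Lagrange basis at z = 7/2:
L_0(7/2) = (7/2)·(5/2)·(3/2)·(1/2)/[(-1)·(-2)·(-3)·(-4)] = 35/128
L_1(7/2) = (9/2)·(5/2)·(3/2)·(1/2)/[(1)·(-1)·(-2)·(-3)] = -45/32
L_2(7/2) = (9/2)·(7/2)·(3/2)·(1/2)/[(2)·(1)·(-1)·(-2)] = 189/64
L_3(7/2) = (9/2)·(7/2)·(5/2)·(1/2)/[(3)·(2)·(1)·(-1)] = -105/32
L_4(7/2) = (9/2)·(7/2)·(5/2)·(3/2)/[(4)·(3)·(2)·(1)] = 315/128
Sum: 3·(35/128) + 0 + 1·(189/64) + 0 + 15·(315/128) = 651/16

651/16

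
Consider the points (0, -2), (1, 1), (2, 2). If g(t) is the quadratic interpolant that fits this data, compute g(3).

1

Using Newton's divided-difference form:
g[0,1] = (1 - (-2)) / (1 - 0) = 3
g[1,2] = (2 - 1) / (2 - 1) = 1
g[0,1,2] = (1 - 3) / (2 - 0) = -1
g(3) = -2 + 3·(3) + (-1)·(3)·(2) = 1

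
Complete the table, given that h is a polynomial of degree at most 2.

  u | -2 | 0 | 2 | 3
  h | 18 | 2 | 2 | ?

8

The 3 known values determine h uniquely (degree ≤ 2).
Evaluate each Lagrange basis at u = 3:
L_0(3) = (3)·(1)/[(-2)·(-4)] = 3/8
L_1(3) = (5)·(1)/[(2)·(-2)] = -5/4
L_2(3) = (5)·(3)/[(4)·(2)] = 15/8
Sum: 18·(3/8) + 2·(-5/4) + 2·(15/8) = 8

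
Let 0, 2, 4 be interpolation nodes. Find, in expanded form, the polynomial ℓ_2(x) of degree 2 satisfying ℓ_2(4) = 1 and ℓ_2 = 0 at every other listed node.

ℓ_2(x) = (1/8)x^2 - (1/4)x

ℓ_2(x) = x(x - 2) / [(4)·(2)]
       = (x^2 - 2x) / (8)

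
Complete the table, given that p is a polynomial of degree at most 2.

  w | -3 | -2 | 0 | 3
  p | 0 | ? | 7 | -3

38/9

The 3 known values determine p uniquely (degree ≤ 2).
L_0(-2) = (-2)·(-5)/[(-3)·(-6)] = 5/9
L_1(-2) = (1)·(-5)/[(3)·(-3)] = 5/9
L_2(-2) = (1)·(-2)/[(6)·(3)] = -1/9
Sum: 0 + 7·(5/9) + (-3)·(-1/9) = 38/9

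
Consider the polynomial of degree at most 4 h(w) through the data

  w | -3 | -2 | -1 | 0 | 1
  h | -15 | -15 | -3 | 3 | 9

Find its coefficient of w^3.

3

Build the Lagrange basis polynomials:
L_0(w) = (w + 2)(w + 1)w(w - 1) / [24] = (1/24)w^4 + (1/12)w^3 - (1/24)w^2 - (1/12)w
L_1(w) = (w + 3)(w + 1)w(w - 1) / [-6] = -(1/6)w^4 - (1/2)w^3 + (1/6)w^2 + (1/2)w
L_2(w) = (w + 3)(w + 2)w(w - 1) / [4] = (1/4)w^4 + w^3 + (1/4)w^2 - (3/2)w
L_3(w) = (w + 3)(w + 2)(w + 1)(w - 1) / [-6] = -(1/6)w^4 - (5/6)w^3 - (5/6)w^2 + (5/6)w + 1
L_4(w) = (w + 3)(w + 2)(w + 1)w / [24] = (1/24)w^4 + (1/4)w^3 + (11/24)w^2 + (1/4)w
h(w) = (-15)·L_0 + (-15)·L_1 + (-3)·L_2 + 3·L_3 + 9·L_4
Only the coefficient of w^3 is needed; take it from each L_i and combine:
(-15)·(1/12) + (-15)·(-1/2) + (-3)·(1) + 3·(-5/6) + 9·(1/4) = 3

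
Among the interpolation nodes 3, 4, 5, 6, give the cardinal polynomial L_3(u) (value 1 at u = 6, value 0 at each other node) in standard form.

L_3(u) = (u - 3)(u - 4)(u - 5) / [(3)·(2)·(1)]
       = (u^3 - 12u^2 + 47u - 60) / (6)

L_3(u) = (1/6)u^3 - 2u^2 + (47/6)u - 10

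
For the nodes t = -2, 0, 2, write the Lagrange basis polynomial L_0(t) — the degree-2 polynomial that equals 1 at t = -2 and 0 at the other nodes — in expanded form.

L_0(t) = (1/8)t^2 - (1/4)t

L_0(t) = t(t - 2) / [(-2)·(-4)]
       = (t^2 - 2t) / (8)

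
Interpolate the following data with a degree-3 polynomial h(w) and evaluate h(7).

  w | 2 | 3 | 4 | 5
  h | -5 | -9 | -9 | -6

5

Evaluate each Lagrange basis at w = 7:
L_0(7) = (4)·(3)·(2)/[(-1)·(-2)·(-3)] = -4
L_1(7) = (5)·(3)·(2)/[(1)·(-1)·(-2)] = 15
L_2(7) = (5)·(4)·(2)/[(2)·(1)·(-1)] = -20
L_3(7) = (5)·(4)·(3)/[(3)·(2)·(1)] = 10
Sum: (-5)·(-4) + (-9)·(15) + (-9)·(-20) + (-6)·(10) = 5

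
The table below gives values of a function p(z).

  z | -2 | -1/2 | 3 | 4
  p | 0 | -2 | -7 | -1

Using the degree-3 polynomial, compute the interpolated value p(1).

-692/105

Using Newton's divided-difference form:
p[-2,-1/2] = (-2 - 0) / (-1/2 - (-2)) = -4/3
p[-1/2,3] = (-7 - (-2)) / (3 - (-1/2)) = -10/7
p[3,4] = (-1 - (-7)) / (4 - 3) = 6
p[-2,-1/2,3] = (-10/7 - (-4/3)) / (3 - (-2)) = -2/105
p[-1/2,3,4] = (6 - (-10/7)) / (4 - (-1/2)) = 104/63
p[-2,-1/2,3,4] = (104/63 - (-2/105)) / (4 - (-2)) = 263/945
p(1) = 0 + (-4/3)·(3) + (-2/105)·(3)·(3/2) + (263/945)·(3)·(3/2)·(-2) = -692/105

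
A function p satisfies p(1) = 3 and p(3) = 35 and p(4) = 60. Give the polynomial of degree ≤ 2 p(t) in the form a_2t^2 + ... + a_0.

Build the Lagrange basis polynomials:
L_0(t) = (t - 3)(t - 4) / [6] = (1/6)t^2 - (7/6)t + 2
L_1(t) = (t - 1)(t - 4) / [-2] = -(1/2)t^2 + (5/2)t - 2
L_2(t) = (t - 1)(t - 3) / [3] = (1/3)t^2 - (4/3)t + 1
p(t) = 3·L_0 + 35·L_1 + 60·L_2
  3·L_0(t) = (1/2)t^2 - (7/2)t + 6
  35·L_1(t) = -(35/2)t^2 + (175/2)t - 70
  60·L_2(t) = 20t^2 - 80t + 60
Adding term by term: 3t^2 + 4t - 4

p(t) = 3t^2 + 4t - 4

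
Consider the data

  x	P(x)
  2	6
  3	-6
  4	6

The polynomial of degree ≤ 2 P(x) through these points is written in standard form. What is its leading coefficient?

12

L_0(x) = (x - 3)(x - 4) / [2] = (1/2)x^2 - (7/2)x + 6
L_1(x) = (x - 2)(x - 4) / [-1] = -x^2 + 6x - 8
L_2(x) = (x - 2)(x - 3) / [2] = (1/2)x^2 - (5/2)x + 3
P(x) = 6·L_0 + (-6)·L_1 + 6·L_2
Only the coefficient of x^2 is needed; take it from each L_i and combine:
6·(1/2) + (-6)·(-1) + 6·(1/2) = 12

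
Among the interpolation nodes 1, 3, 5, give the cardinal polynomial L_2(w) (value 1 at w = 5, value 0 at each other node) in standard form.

L_2(w) = (1/8)w^2 - (1/2)w + 3/8

L_2(w) = (w - 1)(w - 3) / [(4)·(2)]
       = (w^2 - 4w + 3) / (8)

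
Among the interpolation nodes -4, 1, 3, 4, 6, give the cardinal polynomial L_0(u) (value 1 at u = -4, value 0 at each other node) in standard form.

L_0(u) = (u - 1)(u - 3)(u - 4)(u - 6) / [(-5)·(-7)·(-8)·(-10)]
       = (u^4 - 14u^3 + 67u^2 - 126u + 72) / (2800)

L_0(u) = (1/2800)u^4 - (1/200)u^3 + (67/2800)u^2 - (9/200)u + 9/350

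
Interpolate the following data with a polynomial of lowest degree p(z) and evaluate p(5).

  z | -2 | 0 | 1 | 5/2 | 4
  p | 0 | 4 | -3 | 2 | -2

L_0(5) = (5)·(4)·(5/2)·(1)/[(-2)·(-3)·(-9/2)·(-6)] = 25/81
L_1(5) = (7)·(4)·(5/2)·(1)/[(2)·(-1)·(-5/2)·(-4)] = -7/2
L_2(5) = (7)·(5)·(5/2)·(1)/[(3)·(1)·(-3/2)·(-3)] = 175/27
L_3(5) = (7)·(5)·(4)·(1)/[(9/2)·(5/2)·(3/2)·(-3/2)] = -448/81
L_4(5) = (7)·(5)·(4)·(5/2)/[(6)·(4)·(3)·(3/2)] = 175/54
Sum: 0 + 4·(-7/2) + (-3)·(175/27) + 2·(-448/81) + (-2)·(175/54) = -4130/81

-4130/81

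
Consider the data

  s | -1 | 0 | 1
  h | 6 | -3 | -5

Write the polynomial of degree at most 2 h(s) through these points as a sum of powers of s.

Newton's divided differences:
h[-1,0] = (-3 - 6) / (0 - (-1)) = -9
h[0,1] = (-5 - (-3)) / (1 - 0) = -2
h[-1,0,1] = (-2 - (-9)) / (1 - (-1)) = 7/2
h(s) = 6 + (-9)·(s + 1) + (7/2)·(s + 1)s
Expanding: h(s) = (7/2)s^2 - (11/2)s - 3

h(s) = (7/2)s^2 - (11/2)s - 3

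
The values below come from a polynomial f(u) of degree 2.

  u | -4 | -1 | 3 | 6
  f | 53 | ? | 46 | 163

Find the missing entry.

The 3 known values determine f uniquely (degree ≤ 2).
L_0(-1) = (-4)·(-7)/[(-7)·(-10)] = 2/5
L_1(-1) = (3)·(-7)/[(7)·(-3)] = 1
L_2(-1) = (3)·(-4)/[(10)·(3)] = -2/5
Sum: 53·(2/5) + 46·(1) + 163·(-2/5) = 2

2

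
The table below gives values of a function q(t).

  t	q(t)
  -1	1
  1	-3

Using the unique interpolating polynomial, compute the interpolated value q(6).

Evaluate each Lagrange basis at t = 6:
L_0(6) = (5)/[(-2)] = -5/2
L_1(6) = (7)/[(2)] = 7/2
Sum: 1·(-5/2) + (-3)·(7/2) = -13

-13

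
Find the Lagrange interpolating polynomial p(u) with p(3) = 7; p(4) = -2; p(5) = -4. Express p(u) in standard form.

p(u) = (7/2)u^2 - (67/2)u + 76

Build the Lagrange basis polynomials:
L_0(u) = (u - 4)(u - 5) / [2] = (1/2)u^2 - (9/2)u + 10
L_1(u) = (u - 3)(u - 5) / [-1] = -u^2 + 8u - 15
L_2(u) = (u - 3)(u - 4) / [2] = (1/2)u^2 - (7/2)u + 6
p(u) = 7·L_0 + (-2)·L_1 + (-4)·L_2
  7·L_0(u) = (7/2)u^2 - (63/2)u + 70
  (-2)·L_1(u) = 2u^2 - 16u + 30
  (-4)·L_2(u) = -2u^2 + 14u - 24
Adding term by term: (7/2)u^2 - (67/2)u + 76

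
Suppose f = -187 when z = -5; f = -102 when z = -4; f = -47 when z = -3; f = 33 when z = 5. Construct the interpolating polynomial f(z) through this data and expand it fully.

L_0(z) = (z + 4)(z + 3)(z - 5) / [-20] = -(1/20)z^3 - (1/10)z^2 + (23/20)z + 3
L_1(z) = (z + 5)(z + 3)(z - 5) / [9] = (1/9)z^3 + (1/3)z^2 - (25/9)z - 25/3
L_2(z) = (z + 5)(z + 4)(z - 5) / [-16] = -(1/16)z^3 - (1/4)z^2 + (25/16)z + 25/4
L_3(z) = (z + 5)(z + 4)(z + 3) / [720] = (1/720)z^3 + (1/60)z^2 + (47/720)z + 1/12
f(z) = (-187)·L_0 + (-102)·L_1 + (-47)·L_2 + 33·L_3
  (-187)·L_0(z) = (187/20)z^3 + (187/10)z^2 - (4301/20)z - 561
  (-102)·L_1(z) = -(34/3)z^3 - 34z^2 + (850/3)z + 850
  (-47)·L_2(z) = (47/16)z^3 + (47/4)z^2 - (1175/16)z - 1175/4
  33·L_3(z) = (11/240)z^3 + (11/20)z^2 + (517/240)z + 11/4
Adding term by term: z^3 - 3z^2 - 3z - 2

f(z) = z^3 - 3z^2 - 3z - 2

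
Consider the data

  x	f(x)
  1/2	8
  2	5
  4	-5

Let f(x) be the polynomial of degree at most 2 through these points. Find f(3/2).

45/7

Using Newton's divided-difference form:
f[1/2,2] = (5 - 8) / (2 - 1/2) = -2
f[2,4] = (-5 - 5) / (4 - 2) = -5
f[1/2,2,4] = (-5 - (-2)) / (4 - 1/2) = -6/7
f(3/2) = 8 + (-2)·(1) + (-6/7)·(1)·(-1/2) = 45/7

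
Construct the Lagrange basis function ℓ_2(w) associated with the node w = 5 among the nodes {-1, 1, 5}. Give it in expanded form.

ℓ_2(w) = (1/24)w^2 - 1/24

ℓ_2(w) = (w + 1)(w - 1) / [(6)·(4)]
       = (w^2 - 1) / (24)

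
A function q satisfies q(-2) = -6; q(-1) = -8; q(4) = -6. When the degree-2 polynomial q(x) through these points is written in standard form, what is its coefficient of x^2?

The leading coefficient equals the top divided difference q[-2,-1,4].
q[-2,-1] = (-8 - (-6)) / (-1 - (-2)) = -2
q[-1,4] = (-6 - (-8)) / (4 - (-1)) = 2/5
q[-2,-1,4] = (2/5 - (-2)) / (4 - (-2)) = 2/5

2/5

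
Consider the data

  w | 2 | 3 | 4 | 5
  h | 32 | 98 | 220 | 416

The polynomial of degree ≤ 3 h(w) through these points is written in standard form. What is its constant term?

-4

L_0(w) = (w - 3)(w - 4)(w - 5) / [-6] = -(1/6)w^3 + 2w^2 - (47/6)w + 10
L_1(w) = (w - 2)(w - 4)(w - 5) / [2] = (1/2)w^3 - (11/2)w^2 + 19w - 20
L_2(w) = (w - 2)(w - 3)(w - 5) / [-2] = -(1/2)w^3 + 5w^2 - (31/2)w + 15
L_3(w) = (w - 2)(w - 3)(w - 4) / [6] = (1/6)w^3 - (3/2)w^2 + (13/3)w - 4
h(w) = 32·L_0 + 98·L_1 + 220·L_2 + 416·L_3
Only the constant term is needed; take it from each L_i and combine:
32·(10) + 98·(-20) + 220·(15) + 416·(-4) = -4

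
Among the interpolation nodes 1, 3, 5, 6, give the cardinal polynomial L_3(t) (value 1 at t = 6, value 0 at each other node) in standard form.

L_3(t) = (1/15)t^3 - (3/5)t^2 + (23/15)t - 1

L_3(t) = (t - 1)(t - 3)(t - 5) / [(5)·(3)·(1)]
       = (t^3 - 9t^2 + 23t - 15) / (15)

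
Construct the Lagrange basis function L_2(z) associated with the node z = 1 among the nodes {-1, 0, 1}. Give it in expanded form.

L_2(z) = (1/2)z^2 + (1/2)z

L_2(z) = (z + 1)z / [(2)·(1)]
       = (z^2 + z) / (2)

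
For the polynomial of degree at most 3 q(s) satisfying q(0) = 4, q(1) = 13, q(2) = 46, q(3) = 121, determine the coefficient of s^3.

3

The leading coefficient equals the top divided difference q[0,1,2,3].
q[0,1] = (13 - 4) / (1 - 0) = 9
q[1,2] = (46 - 13) / (2 - 1) = 33
q[2,3] = (121 - 46) / (3 - 2) = 75
q[0,1,2] = (33 - 9) / (2 - 0) = 12
q[1,2,3] = (75 - 33) / (3 - 1) = 21
q[0,1,2,3] = (21 - 12) / (3 - 0) = 3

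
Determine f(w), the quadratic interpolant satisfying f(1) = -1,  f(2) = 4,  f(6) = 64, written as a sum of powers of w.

f(w) = 2w^2 - w - 2

L_0(w) = (w - 2)(w - 6) / [5] = (1/5)w^2 - (8/5)w + 12/5
L_1(w) = (w - 1)(w - 6) / [-4] = -(1/4)w^2 + (7/4)w - 3/2
L_2(w) = (w - 1)(w - 2) / [20] = (1/20)w^2 - (3/20)w + 1/10
f(w) = (-1)·L_0 + 4·L_1 + 64·L_2
  (-1)·L_0(w) = -(1/5)w^2 + (8/5)w - 12/5
  4·L_1(w) = -w^2 + 7w - 6
  64·L_2(w) = (16/5)w^2 - (48/5)w + 32/5
Adding term by term: 2w^2 - w - 2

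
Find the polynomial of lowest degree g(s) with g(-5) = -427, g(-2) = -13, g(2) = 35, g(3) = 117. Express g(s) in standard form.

Build the Lagrange basis polynomials:
L_0(s) = (s + 2)(s - 2)(s - 3) / [-168] = -(1/168)s^3 + (1/56)s^2 + (1/42)s - 1/14
L_1(s) = (s + 5)(s - 2)(s - 3) / [60] = (1/60)s^3 - (19/60)s + 1/2
L_2(s) = (s + 5)(s + 2)(s - 3) / [-28] = -(1/28)s^3 - (1/7)s^2 + (11/28)s + 15/14
L_3(s) = (s + 5)(s + 2)(s - 2) / [40] = (1/40)s^3 + (1/8)s^2 - (1/10)s - 1/2
g(s) = (-427)·L_0 + (-13)·L_1 + 35·L_2 + 117·L_3
  (-427)·L_0(s) = (61/24)s^3 - (61/8)s^2 - (61/6)s + 61/2
  (-13)·L_1(s) = -(13/60)s^3 + (247/60)s - 13/2
  35·L_2(s) = -(5/4)s^3 - 5s^2 + (55/4)s + 75/2
  117·L_3(s) = (117/40)s^3 + (117/8)s^2 - (117/10)s - 117/2
Adding term by term: 4s^3 + 2s^2 - 4s + 3

g(s) = 4s^3 + 2s^2 - 4s + 3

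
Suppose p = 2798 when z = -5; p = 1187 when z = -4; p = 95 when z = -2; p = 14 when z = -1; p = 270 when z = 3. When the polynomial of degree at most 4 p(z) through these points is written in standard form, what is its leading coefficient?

4

The leading coefficient equals the top divided difference p[-5,-4,-2,-1,3].
p[-5,-4] = (1187 - 2798) / (-4 - (-5)) = -1611
p[-4,-2] = (95 - 1187) / (-2 - (-4)) = -546
p[-2,-1] = (14 - 95) / (-1 - (-2)) = -81
p[-1,3] = (270 - 14) / (3 - (-1)) = 64
p[-5,-4,-2] = (-546 - (-1611)) / (-2 - (-5)) = 355
p[-4,-2,-1] = (-81 - (-546)) / (-1 - (-4)) = 155
p[-2,-1,3] = (64 - (-81)) / (3 - (-2)) = 29
p[-5,-4,-2,-1] = (155 - 355) / (-1 - (-5)) = -50
p[-4,-2,-1,3] = (29 - 155) / (3 - (-4)) = -18
p[-5,-4,-2,-1,3] = (-18 - (-50)) / (3 - (-5)) = 4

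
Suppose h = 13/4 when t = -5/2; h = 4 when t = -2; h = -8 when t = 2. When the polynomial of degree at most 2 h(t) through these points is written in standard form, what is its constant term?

L_0(t) = (t + 2)(t - 2) / [9/4] = (4/9)t^2 - 16/9
L_1(t) = (t + 5/2)(t - 2) / [-2] = -(1/2)t^2 - (1/4)t + 5/2
L_2(t) = (t + 5/2)(t + 2) / [18] = (1/18)t^2 + (1/4)t + 5/18
h(t) = (13/4)·L_0 + 4·L_1 + (-8)·L_2
Only the constant term is needed; take it from each L_i and combine:
(13/4)·(-16/9) + 4·(5/2) + (-8)·(5/18) = 2

2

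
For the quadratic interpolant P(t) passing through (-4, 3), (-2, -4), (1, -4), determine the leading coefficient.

7/10

The leading coefficient equals the top divided difference P[-4,-2,1].
P[-4,-2] = (-4 - 3) / (-2 - (-4)) = -7/2
P[-2,1] = (-4 - (-4)) / (1 - (-2)) = 0
P[-4,-2,1] = (0 - (-7/2)) / (1 - (-4)) = 7/10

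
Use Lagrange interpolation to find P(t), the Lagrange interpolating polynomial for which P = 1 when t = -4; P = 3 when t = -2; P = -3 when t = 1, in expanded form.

Build the Lagrange basis polynomials:
L_0(t) = (t + 2)(t - 1) / [10] = (1/10)t^2 + (1/10)t - 1/5
L_1(t) = (t + 4)(t - 1) / [-6] = -(1/6)t^2 - (1/2)t + 2/3
L_2(t) = (t + 4)(t + 2) / [15] = (1/15)t^2 + (2/5)t + 8/15
P(t) = 1·L_0 + 3·L_1 + (-3)·L_2
  1·L_0(t) = (1/10)t^2 + (1/10)t - 1/5
  3·L_1(t) = -(1/2)t^2 - (3/2)t + 2
  (-3)·L_2(t) = -(1/5)t^2 - (6/5)t - 8/5
Adding term by term: -(3/5)t^2 - (13/5)t + 1/5

P(t) = -(3/5)t^2 - (13/5)t + 1/5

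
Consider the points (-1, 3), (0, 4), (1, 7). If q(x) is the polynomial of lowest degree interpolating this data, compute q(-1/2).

13/4

Evaluate each Lagrange basis at x = -1/2:
L_0(-1/2) = (-1/2)·(-3/2)/[(-1)·(-2)] = 3/8
L_1(-1/2) = (1/2)·(-3/2)/[(1)·(-1)] = 3/4
L_2(-1/2) = (1/2)·(-1/2)/[(2)·(1)] = -1/8
Sum: 3·(3/8) + 4·(3/4) + 7·(-1/8) = 13/4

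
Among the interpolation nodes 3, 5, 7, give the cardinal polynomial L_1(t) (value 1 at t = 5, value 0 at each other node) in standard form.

L_1(t) = (t - 3)(t - 7) / [(2)·(-2)]
       = (t^2 - 10t + 21) / (-4)

L_1(t) = -(1/4)t^2 + (5/2)t - 21/4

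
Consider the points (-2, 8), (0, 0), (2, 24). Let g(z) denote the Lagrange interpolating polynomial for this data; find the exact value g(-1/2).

-1

Evaluate each Lagrange basis at z = -1/2:
L_0(-1/2) = (-1/2)·(-5/2)/[(-2)·(-4)] = 5/32
L_1(-1/2) = (3/2)·(-5/2)/[(2)·(-2)] = 15/16
L_2(-1/2) = (3/2)·(-1/2)/[(4)·(2)] = -3/32
Sum: 8·(5/32) + 0 + 24·(-3/32) = -1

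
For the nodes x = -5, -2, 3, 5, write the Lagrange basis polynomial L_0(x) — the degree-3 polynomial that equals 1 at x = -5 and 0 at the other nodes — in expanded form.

L_0(x) = -(1/240)x^3 + (1/40)x^2 + (1/240)x - 1/8

L_0(x) = (x + 2)(x - 3)(x - 5) / [(-3)·(-8)·(-10)]
       = (x^3 - 6x^2 - x + 30) / (-240)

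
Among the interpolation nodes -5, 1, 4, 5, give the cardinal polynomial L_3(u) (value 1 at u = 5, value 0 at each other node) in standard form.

L_3(u) = (1/40)u^3 - (21/40)u + 1/2

L_3(u) = (u + 5)(u - 1)(u - 4) / [(10)·(4)·(1)]
       = (u^3 - 21u + 20) / (40)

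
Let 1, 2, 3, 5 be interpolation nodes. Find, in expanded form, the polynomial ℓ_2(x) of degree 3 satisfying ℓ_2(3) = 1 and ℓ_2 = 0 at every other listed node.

ℓ_2(x) = -(1/4)x^3 + 2x^2 - (17/4)x + 5/2

ℓ_2(x) = (x - 1)(x - 2)(x - 5) / [(2)·(1)·(-2)]
       = (x^3 - 8x^2 + 17x - 10) / (-4)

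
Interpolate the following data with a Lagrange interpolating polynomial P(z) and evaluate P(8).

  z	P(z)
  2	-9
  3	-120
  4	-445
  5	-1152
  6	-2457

L_0(8) = (5)·(4)·(3)·(2)/[(-1)·(-2)·(-3)·(-4)] = 5
L_1(8) = (6)·(4)·(3)·(2)/[(1)·(-1)·(-2)·(-3)] = -24
L_2(8) = (6)·(5)·(3)·(2)/[(2)·(1)·(-1)·(-2)] = 45
L_3(8) = (6)·(5)·(4)·(2)/[(3)·(2)·(1)·(-1)] = -40
L_4(8) = (6)·(5)·(4)·(3)/[(4)·(3)·(2)·(1)] = 15
Sum: (-9)·(5) + (-120)·(-24) + (-445)·(45) + (-1152)·(-40) + (-2457)·(15) = -7965

-7965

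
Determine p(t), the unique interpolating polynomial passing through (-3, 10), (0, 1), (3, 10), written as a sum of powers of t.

Build the Lagrange basis polynomials:
L_0(t) = t(t - 3) / [18] = (1/18)t^2 - (1/6)t
L_1(t) = (t + 3)(t - 3) / [-9] = -(1/9)t^2 + 1
L_2(t) = (t + 3)t / [18] = (1/18)t^2 + (1/6)t
p(t) = 10·L_0 + 1·L_1 + 10·L_2
  10·L_0(t) = (5/9)t^2 - (5/3)t
  1·L_1(t) = -(1/9)t^2 + 1
  10·L_2(t) = (5/9)t^2 + (5/3)t
Adding term by term: t^2 + 1

p(t) = t^2 + 1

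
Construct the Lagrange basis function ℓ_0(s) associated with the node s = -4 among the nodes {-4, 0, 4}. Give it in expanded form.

ℓ_0(s) = s(s - 4) / [(-4)·(-8)]
       = (s^2 - 4s) / (32)

ℓ_0(s) = (1/32)s^2 - (1/8)s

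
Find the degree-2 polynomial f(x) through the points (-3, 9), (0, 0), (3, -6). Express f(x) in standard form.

Build the Lagrange basis polynomials:
L_0(x) = x(x - 3) / [18] = (1/18)x^2 - (1/6)x
L_1(x) = (x + 3)(x - 3) / [-9] = -(1/9)x^2 + 1
L_2(x) = (x + 3)x / [18] = (1/18)x^2 + (1/6)x
f(x) = 9·L_0 + 0·L_1 + (-6)·L_2
  9·L_0(x) = (1/2)x^2 - (3/2)x
  0·L_1(x) = 0
  (-6)·L_2(x) = -(1/3)x^2 - x
Adding term by term: (1/6)x^2 - (5/2)x

f(x) = (1/6)x^2 - (5/2)x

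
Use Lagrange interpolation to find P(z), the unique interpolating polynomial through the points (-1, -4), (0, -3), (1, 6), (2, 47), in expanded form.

Build the Lagrange basis polynomials:
L_0(z) = z(z - 1)(z - 2) / [-6] = -(1/6)z^3 + (1/2)z^2 - (1/3)z
L_1(z) = (z + 1)(z - 1)(z - 2) / [2] = (1/2)z^3 - z^2 - (1/2)z + 1
L_2(z) = (z + 1)z(z - 2) / [-2] = -(1/2)z^3 + (1/2)z^2 + z
L_3(z) = (z + 1)z(z - 1) / [6] = (1/6)z^3 - (1/6)z
P(z) = (-4)·L_0 + (-3)·L_1 + 6·L_2 + 47·L_3
  (-4)·L_0(z) = (2/3)z^3 - 2z^2 + (4/3)z
  (-3)·L_1(z) = -(3/2)z^3 + 3z^2 + (3/2)z - 3
  6·L_2(z) = -3z^3 + 3z^2 + 6z
  47·L_3(z) = (47/6)z^3 - (47/6)z
Adding term by term: 4z^3 + 4z^2 + z - 3

P(z) = 4z^3 + 4z^2 + z - 3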